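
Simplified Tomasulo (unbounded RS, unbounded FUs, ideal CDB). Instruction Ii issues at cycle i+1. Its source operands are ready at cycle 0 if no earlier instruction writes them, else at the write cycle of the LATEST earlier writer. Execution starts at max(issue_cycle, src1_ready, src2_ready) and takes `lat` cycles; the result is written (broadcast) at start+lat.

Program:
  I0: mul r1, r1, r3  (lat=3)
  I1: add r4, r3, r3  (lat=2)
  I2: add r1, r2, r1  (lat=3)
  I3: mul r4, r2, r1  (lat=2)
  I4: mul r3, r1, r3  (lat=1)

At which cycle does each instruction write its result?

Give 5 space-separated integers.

I0 mul r1: issue@1 deps=(None,None) exec_start@1 write@4
I1 add r4: issue@2 deps=(None,None) exec_start@2 write@4
I2 add r1: issue@3 deps=(None,0) exec_start@4 write@7
I3 mul r4: issue@4 deps=(None,2) exec_start@7 write@9
I4 mul r3: issue@5 deps=(2,None) exec_start@7 write@8

Answer: 4 4 7 9 8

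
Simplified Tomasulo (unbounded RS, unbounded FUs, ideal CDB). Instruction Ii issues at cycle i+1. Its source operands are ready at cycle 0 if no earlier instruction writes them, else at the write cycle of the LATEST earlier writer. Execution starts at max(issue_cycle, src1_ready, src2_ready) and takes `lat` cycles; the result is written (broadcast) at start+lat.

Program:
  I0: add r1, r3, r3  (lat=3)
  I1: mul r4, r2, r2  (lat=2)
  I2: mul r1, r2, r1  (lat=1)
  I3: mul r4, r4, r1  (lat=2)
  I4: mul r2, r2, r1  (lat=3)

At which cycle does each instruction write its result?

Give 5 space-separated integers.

Answer: 4 4 5 7 8

Derivation:
I0 add r1: issue@1 deps=(None,None) exec_start@1 write@4
I1 mul r4: issue@2 deps=(None,None) exec_start@2 write@4
I2 mul r1: issue@3 deps=(None,0) exec_start@4 write@5
I3 mul r4: issue@4 deps=(1,2) exec_start@5 write@7
I4 mul r2: issue@5 deps=(None,2) exec_start@5 write@8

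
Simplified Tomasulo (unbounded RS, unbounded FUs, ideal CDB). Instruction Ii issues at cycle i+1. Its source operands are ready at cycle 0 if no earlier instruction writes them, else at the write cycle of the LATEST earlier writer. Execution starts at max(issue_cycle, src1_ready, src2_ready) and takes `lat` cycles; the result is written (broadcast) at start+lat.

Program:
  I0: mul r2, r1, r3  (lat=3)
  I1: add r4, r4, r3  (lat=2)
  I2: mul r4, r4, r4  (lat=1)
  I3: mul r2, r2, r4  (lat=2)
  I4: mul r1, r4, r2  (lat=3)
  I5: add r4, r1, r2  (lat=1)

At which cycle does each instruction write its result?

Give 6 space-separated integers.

I0 mul r2: issue@1 deps=(None,None) exec_start@1 write@4
I1 add r4: issue@2 deps=(None,None) exec_start@2 write@4
I2 mul r4: issue@3 deps=(1,1) exec_start@4 write@5
I3 mul r2: issue@4 deps=(0,2) exec_start@5 write@7
I4 mul r1: issue@5 deps=(2,3) exec_start@7 write@10
I5 add r4: issue@6 deps=(4,3) exec_start@10 write@11

Answer: 4 4 5 7 10 11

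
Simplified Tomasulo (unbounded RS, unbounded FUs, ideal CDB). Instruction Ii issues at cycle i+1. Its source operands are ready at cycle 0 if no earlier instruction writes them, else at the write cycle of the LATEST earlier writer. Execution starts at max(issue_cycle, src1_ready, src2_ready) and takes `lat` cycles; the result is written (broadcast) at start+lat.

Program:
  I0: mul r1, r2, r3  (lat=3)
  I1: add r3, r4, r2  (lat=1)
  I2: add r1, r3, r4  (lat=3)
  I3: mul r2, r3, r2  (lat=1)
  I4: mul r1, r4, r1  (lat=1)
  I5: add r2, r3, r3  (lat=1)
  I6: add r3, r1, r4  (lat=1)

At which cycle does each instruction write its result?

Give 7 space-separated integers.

I0 mul r1: issue@1 deps=(None,None) exec_start@1 write@4
I1 add r3: issue@2 deps=(None,None) exec_start@2 write@3
I2 add r1: issue@3 deps=(1,None) exec_start@3 write@6
I3 mul r2: issue@4 deps=(1,None) exec_start@4 write@5
I4 mul r1: issue@5 deps=(None,2) exec_start@6 write@7
I5 add r2: issue@6 deps=(1,1) exec_start@6 write@7
I6 add r3: issue@7 deps=(4,None) exec_start@7 write@8

Answer: 4 3 6 5 7 7 8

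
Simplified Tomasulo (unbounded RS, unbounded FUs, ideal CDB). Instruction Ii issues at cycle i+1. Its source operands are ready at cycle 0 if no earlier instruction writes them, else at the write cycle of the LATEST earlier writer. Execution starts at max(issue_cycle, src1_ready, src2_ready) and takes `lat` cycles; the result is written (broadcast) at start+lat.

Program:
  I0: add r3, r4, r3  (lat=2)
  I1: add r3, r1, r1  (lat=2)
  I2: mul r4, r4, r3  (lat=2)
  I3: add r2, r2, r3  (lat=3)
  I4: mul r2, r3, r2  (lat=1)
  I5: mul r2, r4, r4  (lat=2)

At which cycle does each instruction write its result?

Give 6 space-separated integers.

I0 add r3: issue@1 deps=(None,None) exec_start@1 write@3
I1 add r3: issue@2 deps=(None,None) exec_start@2 write@4
I2 mul r4: issue@3 deps=(None,1) exec_start@4 write@6
I3 add r2: issue@4 deps=(None,1) exec_start@4 write@7
I4 mul r2: issue@5 deps=(1,3) exec_start@7 write@8
I5 mul r2: issue@6 deps=(2,2) exec_start@6 write@8

Answer: 3 4 6 7 8 8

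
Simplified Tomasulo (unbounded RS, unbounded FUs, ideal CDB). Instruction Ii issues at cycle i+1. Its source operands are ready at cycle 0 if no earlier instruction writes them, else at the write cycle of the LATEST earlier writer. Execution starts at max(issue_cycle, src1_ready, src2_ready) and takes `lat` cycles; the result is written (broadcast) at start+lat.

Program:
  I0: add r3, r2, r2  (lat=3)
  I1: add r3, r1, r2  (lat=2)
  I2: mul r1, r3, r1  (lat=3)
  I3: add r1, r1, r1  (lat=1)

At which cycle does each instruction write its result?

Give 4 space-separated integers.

Answer: 4 4 7 8

Derivation:
I0 add r3: issue@1 deps=(None,None) exec_start@1 write@4
I1 add r3: issue@2 deps=(None,None) exec_start@2 write@4
I2 mul r1: issue@3 deps=(1,None) exec_start@4 write@7
I3 add r1: issue@4 deps=(2,2) exec_start@7 write@8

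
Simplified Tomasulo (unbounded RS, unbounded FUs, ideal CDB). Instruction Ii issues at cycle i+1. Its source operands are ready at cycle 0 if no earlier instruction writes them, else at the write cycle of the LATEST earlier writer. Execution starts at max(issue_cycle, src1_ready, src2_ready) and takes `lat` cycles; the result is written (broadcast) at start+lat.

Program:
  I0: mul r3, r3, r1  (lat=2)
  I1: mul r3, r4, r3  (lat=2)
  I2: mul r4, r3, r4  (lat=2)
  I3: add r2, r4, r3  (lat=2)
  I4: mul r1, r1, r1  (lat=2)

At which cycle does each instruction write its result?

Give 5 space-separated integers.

Answer: 3 5 7 9 7

Derivation:
I0 mul r3: issue@1 deps=(None,None) exec_start@1 write@3
I1 mul r3: issue@2 deps=(None,0) exec_start@3 write@5
I2 mul r4: issue@3 deps=(1,None) exec_start@5 write@7
I3 add r2: issue@4 deps=(2,1) exec_start@7 write@9
I4 mul r1: issue@5 deps=(None,None) exec_start@5 write@7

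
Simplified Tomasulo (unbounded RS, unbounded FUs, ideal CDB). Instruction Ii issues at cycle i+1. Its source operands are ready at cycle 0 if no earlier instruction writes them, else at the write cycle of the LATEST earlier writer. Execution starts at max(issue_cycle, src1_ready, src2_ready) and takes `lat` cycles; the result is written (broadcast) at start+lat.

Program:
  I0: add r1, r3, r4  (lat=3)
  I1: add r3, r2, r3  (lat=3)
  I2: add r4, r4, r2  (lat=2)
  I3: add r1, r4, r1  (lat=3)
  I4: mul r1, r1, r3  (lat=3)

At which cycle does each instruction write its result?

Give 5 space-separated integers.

I0 add r1: issue@1 deps=(None,None) exec_start@1 write@4
I1 add r3: issue@2 deps=(None,None) exec_start@2 write@5
I2 add r4: issue@3 deps=(None,None) exec_start@3 write@5
I3 add r1: issue@4 deps=(2,0) exec_start@5 write@8
I4 mul r1: issue@5 deps=(3,1) exec_start@8 write@11

Answer: 4 5 5 8 11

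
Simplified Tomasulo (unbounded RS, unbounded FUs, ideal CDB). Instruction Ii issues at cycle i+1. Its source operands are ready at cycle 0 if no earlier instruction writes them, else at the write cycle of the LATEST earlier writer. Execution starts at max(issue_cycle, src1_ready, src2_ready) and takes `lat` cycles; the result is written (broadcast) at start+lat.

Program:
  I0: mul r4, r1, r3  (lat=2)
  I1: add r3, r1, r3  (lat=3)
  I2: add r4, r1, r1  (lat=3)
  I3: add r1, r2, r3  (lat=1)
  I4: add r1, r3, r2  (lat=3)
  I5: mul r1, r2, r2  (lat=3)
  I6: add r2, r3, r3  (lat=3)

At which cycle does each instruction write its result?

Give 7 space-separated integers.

Answer: 3 5 6 6 8 9 10

Derivation:
I0 mul r4: issue@1 deps=(None,None) exec_start@1 write@3
I1 add r3: issue@2 deps=(None,None) exec_start@2 write@5
I2 add r4: issue@3 deps=(None,None) exec_start@3 write@6
I3 add r1: issue@4 deps=(None,1) exec_start@5 write@6
I4 add r1: issue@5 deps=(1,None) exec_start@5 write@8
I5 mul r1: issue@6 deps=(None,None) exec_start@6 write@9
I6 add r2: issue@7 deps=(1,1) exec_start@7 write@10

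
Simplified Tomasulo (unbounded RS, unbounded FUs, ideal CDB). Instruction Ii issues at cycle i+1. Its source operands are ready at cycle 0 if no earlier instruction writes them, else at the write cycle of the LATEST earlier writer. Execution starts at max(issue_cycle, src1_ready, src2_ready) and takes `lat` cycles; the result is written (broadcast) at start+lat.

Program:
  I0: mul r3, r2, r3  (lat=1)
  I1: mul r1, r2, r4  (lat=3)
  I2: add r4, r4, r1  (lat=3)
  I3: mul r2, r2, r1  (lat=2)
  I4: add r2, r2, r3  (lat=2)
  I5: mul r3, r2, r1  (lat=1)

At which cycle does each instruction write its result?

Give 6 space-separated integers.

Answer: 2 5 8 7 9 10

Derivation:
I0 mul r3: issue@1 deps=(None,None) exec_start@1 write@2
I1 mul r1: issue@2 deps=(None,None) exec_start@2 write@5
I2 add r4: issue@3 deps=(None,1) exec_start@5 write@8
I3 mul r2: issue@4 deps=(None,1) exec_start@5 write@7
I4 add r2: issue@5 deps=(3,0) exec_start@7 write@9
I5 mul r3: issue@6 deps=(4,1) exec_start@9 write@10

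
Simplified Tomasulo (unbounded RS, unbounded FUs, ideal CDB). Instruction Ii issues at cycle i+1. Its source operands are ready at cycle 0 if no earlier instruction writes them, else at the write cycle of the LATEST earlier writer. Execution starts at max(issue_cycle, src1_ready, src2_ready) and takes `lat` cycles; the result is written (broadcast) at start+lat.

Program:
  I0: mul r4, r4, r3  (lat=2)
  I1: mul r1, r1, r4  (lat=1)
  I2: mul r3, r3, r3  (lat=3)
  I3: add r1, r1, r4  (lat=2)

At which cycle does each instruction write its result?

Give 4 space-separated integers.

I0 mul r4: issue@1 deps=(None,None) exec_start@1 write@3
I1 mul r1: issue@2 deps=(None,0) exec_start@3 write@4
I2 mul r3: issue@3 deps=(None,None) exec_start@3 write@6
I3 add r1: issue@4 deps=(1,0) exec_start@4 write@6

Answer: 3 4 6 6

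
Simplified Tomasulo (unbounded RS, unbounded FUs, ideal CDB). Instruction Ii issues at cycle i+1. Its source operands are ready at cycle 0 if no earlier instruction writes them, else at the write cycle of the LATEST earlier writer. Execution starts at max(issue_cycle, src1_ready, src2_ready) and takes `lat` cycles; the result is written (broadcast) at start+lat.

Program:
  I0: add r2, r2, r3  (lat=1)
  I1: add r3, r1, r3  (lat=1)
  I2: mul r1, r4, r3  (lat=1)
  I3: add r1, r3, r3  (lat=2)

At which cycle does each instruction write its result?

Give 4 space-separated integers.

Answer: 2 3 4 6

Derivation:
I0 add r2: issue@1 deps=(None,None) exec_start@1 write@2
I1 add r3: issue@2 deps=(None,None) exec_start@2 write@3
I2 mul r1: issue@3 deps=(None,1) exec_start@3 write@4
I3 add r1: issue@4 deps=(1,1) exec_start@4 write@6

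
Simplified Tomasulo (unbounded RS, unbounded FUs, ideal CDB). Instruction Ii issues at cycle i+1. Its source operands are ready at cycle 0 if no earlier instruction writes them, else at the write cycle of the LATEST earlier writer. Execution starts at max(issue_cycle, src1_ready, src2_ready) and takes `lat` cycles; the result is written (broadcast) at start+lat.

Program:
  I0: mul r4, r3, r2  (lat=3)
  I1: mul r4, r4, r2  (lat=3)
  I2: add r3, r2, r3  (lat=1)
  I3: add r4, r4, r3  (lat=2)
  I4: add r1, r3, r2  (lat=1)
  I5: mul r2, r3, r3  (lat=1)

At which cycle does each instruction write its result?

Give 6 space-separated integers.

Answer: 4 7 4 9 6 7

Derivation:
I0 mul r4: issue@1 deps=(None,None) exec_start@1 write@4
I1 mul r4: issue@2 deps=(0,None) exec_start@4 write@7
I2 add r3: issue@3 deps=(None,None) exec_start@3 write@4
I3 add r4: issue@4 deps=(1,2) exec_start@7 write@9
I4 add r1: issue@5 deps=(2,None) exec_start@5 write@6
I5 mul r2: issue@6 deps=(2,2) exec_start@6 write@7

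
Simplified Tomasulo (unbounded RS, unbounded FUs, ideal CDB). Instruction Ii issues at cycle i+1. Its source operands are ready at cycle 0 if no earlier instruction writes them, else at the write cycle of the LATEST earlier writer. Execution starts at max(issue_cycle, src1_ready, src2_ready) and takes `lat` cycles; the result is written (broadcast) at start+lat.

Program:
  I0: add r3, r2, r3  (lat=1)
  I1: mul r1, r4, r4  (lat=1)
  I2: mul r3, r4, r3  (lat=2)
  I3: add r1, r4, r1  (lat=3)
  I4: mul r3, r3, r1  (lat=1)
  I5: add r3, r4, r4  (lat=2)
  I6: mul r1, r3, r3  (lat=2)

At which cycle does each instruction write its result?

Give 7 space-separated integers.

I0 add r3: issue@1 deps=(None,None) exec_start@1 write@2
I1 mul r1: issue@2 deps=(None,None) exec_start@2 write@3
I2 mul r3: issue@3 deps=(None,0) exec_start@3 write@5
I3 add r1: issue@4 deps=(None,1) exec_start@4 write@7
I4 mul r3: issue@5 deps=(2,3) exec_start@7 write@8
I5 add r3: issue@6 deps=(None,None) exec_start@6 write@8
I6 mul r1: issue@7 deps=(5,5) exec_start@8 write@10

Answer: 2 3 5 7 8 8 10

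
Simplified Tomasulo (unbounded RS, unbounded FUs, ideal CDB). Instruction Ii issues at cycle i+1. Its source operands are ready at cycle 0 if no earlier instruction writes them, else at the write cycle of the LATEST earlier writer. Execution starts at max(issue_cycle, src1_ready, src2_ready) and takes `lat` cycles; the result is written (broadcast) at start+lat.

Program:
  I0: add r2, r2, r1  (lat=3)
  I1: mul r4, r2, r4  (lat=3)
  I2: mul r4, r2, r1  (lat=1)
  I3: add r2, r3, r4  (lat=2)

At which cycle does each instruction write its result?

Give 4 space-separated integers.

Answer: 4 7 5 7

Derivation:
I0 add r2: issue@1 deps=(None,None) exec_start@1 write@4
I1 mul r4: issue@2 deps=(0,None) exec_start@4 write@7
I2 mul r4: issue@3 deps=(0,None) exec_start@4 write@5
I3 add r2: issue@4 deps=(None,2) exec_start@5 write@7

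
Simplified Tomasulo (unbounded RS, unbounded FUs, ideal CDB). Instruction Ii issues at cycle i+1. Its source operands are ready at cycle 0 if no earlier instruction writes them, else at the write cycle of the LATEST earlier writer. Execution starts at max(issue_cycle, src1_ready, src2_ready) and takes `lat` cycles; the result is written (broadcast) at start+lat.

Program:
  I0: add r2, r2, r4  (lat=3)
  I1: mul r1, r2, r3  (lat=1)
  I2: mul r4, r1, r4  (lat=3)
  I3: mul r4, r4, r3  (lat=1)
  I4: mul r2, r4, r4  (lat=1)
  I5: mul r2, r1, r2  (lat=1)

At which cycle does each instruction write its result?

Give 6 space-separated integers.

Answer: 4 5 8 9 10 11

Derivation:
I0 add r2: issue@1 deps=(None,None) exec_start@1 write@4
I1 mul r1: issue@2 deps=(0,None) exec_start@4 write@5
I2 mul r4: issue@3 deps=(1,None) exec_start@5 write@8
I3 mul r4: issue@4 deps=(2,None) exec_start@8 write@9
I4 mul r2: issue@5 deps=(3,3) exec_start@9 write@10
I5 mul r2: issue@6 deps=(1,4) exec_start@10 write@11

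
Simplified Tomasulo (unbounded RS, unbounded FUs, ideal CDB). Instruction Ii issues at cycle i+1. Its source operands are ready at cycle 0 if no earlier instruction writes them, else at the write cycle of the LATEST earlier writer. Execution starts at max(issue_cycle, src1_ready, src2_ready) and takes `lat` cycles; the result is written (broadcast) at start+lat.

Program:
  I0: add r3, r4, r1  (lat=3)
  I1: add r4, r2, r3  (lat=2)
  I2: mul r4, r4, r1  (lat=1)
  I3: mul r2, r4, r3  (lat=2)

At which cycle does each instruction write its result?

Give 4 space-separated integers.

I0 add r3: issue@1 deps=(None,None) exec_start@1 write@4
I1 add r4: issue@2 deps=(None,0) exec_start@4 write@6
I2 mul r4: issue@3 deps=(1,None) exec_start@6 write@7
I3 mul r2: issue@4 deps=(2,0) exec_start@7 write@9

Answer: 4 6 7 9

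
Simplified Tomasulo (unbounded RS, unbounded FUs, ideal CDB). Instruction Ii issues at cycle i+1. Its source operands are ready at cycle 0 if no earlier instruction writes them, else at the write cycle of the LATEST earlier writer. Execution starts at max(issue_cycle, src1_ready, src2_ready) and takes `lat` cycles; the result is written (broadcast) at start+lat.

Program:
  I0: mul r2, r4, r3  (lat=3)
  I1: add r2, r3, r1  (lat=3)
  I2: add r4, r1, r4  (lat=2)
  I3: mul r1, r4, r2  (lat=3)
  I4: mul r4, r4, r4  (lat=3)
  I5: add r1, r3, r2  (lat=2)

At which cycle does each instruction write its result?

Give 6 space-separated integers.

I0 mul r2: issue@1 deps=(None,None) exec_start@1 write@4
I1 add r2: issue@2 deps=(None,None) exec_start@2 write@5
I2 add r4: issue@3 deps=(None,None) exec_start@3 write@5
I3 mul r1: issue@4 deps=(2,1) exec_start@5 write@8
I4 mul r4: issue@5 deps=(2,2) exec_start@5 write@8
I5 add r1: issue@6 deps=(None,1) exec_start@6 write@8

Answer: 4 5 5 8 8 8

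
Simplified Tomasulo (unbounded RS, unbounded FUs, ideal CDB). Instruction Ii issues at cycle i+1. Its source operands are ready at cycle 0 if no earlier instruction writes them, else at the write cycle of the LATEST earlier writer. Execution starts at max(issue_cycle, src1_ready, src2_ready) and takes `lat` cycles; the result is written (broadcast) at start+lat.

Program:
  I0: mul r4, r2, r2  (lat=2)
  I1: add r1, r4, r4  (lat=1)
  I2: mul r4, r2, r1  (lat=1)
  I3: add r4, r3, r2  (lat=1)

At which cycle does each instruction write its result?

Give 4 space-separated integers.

Answer: 3 4 5 5

Derivation:
I0 mul r4: issue@1 deps=(None,None) exec_start@1 write@3
I1 add r1: issue@2 deps=(0,0) exec_start@3 write@4
I2 mul r4: issue@3 deps=(None,1) exec_start@4 write@5
I3 add r4: issue@4 deps=(None,None) exec_start@4 write@5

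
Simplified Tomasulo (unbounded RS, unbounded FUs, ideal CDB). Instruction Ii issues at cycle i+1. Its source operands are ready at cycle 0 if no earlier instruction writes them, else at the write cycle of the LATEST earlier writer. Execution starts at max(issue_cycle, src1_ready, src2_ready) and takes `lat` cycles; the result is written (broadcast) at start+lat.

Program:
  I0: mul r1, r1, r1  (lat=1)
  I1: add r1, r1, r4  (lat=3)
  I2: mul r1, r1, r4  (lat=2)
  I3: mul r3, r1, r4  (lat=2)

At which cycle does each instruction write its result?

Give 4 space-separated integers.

Answer: 2 5 7 9

Derivation:
I0 mul r1: issue@1 deps=(None,None) exec_start@1 write@2
I1 add r1: issue@2 deps=(0,None) exec_start@2 write@5
I2 mul r1: issue@3 deps=(1,None) exec_start@5 write@7
I3 mul r3: issue@4 deps=(2,None) exec_start@7 write@9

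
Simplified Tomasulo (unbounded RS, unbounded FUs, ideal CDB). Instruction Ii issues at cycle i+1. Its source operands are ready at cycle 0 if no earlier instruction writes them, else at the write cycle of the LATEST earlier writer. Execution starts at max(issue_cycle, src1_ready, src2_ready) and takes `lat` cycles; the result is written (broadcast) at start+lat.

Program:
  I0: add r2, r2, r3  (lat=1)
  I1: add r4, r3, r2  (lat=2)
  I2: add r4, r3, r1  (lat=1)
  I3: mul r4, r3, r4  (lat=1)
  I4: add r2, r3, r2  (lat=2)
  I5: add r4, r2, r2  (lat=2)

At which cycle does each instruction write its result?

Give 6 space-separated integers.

Answer: 2 4 4 5 7 9

Derivation:
I0 add r2: issue@1 deps=(None,None) exec_start@1 write@2
I1 add r4: issue@2 deps=(None,0) exec_start@2 write@4
I2 add r4: issue@3 deps=(None,None) exec_start@3 write@4
I3 mul r4: issue@4 deps=(None,2) exec_start@4 write@5
I4 add r2: issue@5 deps=(None,0) exec_start@5 write@7
I5 add r4: issue@6 deps=(4,4) exec_start@7 write@9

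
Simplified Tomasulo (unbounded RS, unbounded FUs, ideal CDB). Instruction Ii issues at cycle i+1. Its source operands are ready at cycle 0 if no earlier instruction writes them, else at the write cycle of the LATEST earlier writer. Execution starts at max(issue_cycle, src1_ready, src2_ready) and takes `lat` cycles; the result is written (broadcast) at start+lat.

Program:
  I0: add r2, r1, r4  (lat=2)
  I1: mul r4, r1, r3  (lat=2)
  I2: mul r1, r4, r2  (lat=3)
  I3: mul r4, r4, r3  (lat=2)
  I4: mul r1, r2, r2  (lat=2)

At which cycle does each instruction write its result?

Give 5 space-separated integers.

Answer: 3 4 7 6 7

Derivation:
I0 add r2: issue@1 deps=(None,None) exec_start@1 write@3
I1 mul r4: issue@2 deps=(None,None) exec_start@2 write@4
I2 mul r1: issue@3 deps=(1,0) exec_start@4 write@7
I3 mul r4: issue@4 deps=(1,None) exec_start@4 write@6
I4 mul r1: issue@5 deps=(0,0) exec_start@5 write@7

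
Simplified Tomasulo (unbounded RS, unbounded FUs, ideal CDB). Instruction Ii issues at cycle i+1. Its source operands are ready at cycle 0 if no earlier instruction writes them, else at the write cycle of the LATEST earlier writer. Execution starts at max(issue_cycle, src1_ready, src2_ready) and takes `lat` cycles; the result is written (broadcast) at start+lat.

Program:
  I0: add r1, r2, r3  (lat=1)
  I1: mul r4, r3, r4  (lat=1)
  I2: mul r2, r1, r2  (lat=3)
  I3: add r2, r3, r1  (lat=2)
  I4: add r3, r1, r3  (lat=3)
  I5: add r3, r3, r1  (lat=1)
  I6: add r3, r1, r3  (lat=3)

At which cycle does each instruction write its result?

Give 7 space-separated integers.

Answer: 2 3 6 6 8 9 12

Derivation:
I0 add r1: issue@1 deps=(None,None) exec_start@1 write@2
I1 mul r4: issue@2 deps=(None,None) exec_start@2 write@3
I2 mul r2: issue@3 deps=(0,None) exec_start@3 write@6
I3 add r2: issue@4 deps=(None,0) exec_start@4 write@6
I4 add r3: issue@5 deps=(0,None) exec_start@5 write@8
I5 add r3: issue@6 deps=(4,0) exec_start@8 write@9
I6 add r3: issue@7 deps=(0,5) exec_start@9 write@12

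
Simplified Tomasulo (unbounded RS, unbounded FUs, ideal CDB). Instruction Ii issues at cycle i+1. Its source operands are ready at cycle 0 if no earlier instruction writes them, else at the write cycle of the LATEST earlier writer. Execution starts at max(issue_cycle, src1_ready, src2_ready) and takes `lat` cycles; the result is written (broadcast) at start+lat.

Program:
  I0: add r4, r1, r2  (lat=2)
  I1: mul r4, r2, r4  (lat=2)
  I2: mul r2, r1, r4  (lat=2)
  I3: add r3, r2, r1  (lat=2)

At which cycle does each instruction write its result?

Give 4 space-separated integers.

I0 add r4: issue@1 deps=(None,None) exec_start@1 write@3
I1 mul r4: issue@2 deps=(None,0) exec_start@3 write@5
I2 mul r2: issue@3 deps=(None,1) exec_start@5 write@7
I3 add r3: issue@4 deps=(2,None) exec_start@7 write@9

Answer: 3 5 7 9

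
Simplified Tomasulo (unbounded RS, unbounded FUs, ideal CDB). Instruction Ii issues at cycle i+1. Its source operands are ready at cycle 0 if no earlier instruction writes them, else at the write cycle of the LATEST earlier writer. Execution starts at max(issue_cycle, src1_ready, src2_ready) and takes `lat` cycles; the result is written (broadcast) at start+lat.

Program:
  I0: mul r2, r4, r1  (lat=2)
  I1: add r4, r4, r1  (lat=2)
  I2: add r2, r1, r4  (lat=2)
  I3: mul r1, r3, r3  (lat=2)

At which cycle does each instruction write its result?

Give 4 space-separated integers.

I0 mul r2: issue@1 deps=(None,None) exec_start@1 write@3
I1 add r4: issue@2 deps=(None,None) exec_start@2 write@4
I2 add r2: issue@3 deps=(None,1) exec_start@4 write@6
I3 mul r1: issue@4 deps=(None,None) exec_start@4 write@6

Answer: 3 4 6 6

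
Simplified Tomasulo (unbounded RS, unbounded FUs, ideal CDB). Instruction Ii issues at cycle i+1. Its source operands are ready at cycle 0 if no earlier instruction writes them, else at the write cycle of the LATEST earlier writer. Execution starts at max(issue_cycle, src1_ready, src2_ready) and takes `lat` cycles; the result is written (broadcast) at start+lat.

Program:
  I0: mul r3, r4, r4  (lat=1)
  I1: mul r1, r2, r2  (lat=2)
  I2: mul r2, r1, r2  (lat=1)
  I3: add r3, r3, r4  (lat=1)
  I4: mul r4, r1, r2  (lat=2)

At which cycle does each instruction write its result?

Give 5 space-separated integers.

I0 mul r3: issue@1 deps=(None,None) exec_start@1 write@2
I1 mul r1: issue@2 deps=(None,None) exec_start@2 write@4
I2 mul r2: issue@3 deps=(1,None) exec_start@4 write@5
I3 add r3: issue@4 deps=(0,None) exec_start@4 write@5
I4 mul r4: issue@5 deps=(1,2) exec_start@5 write@7

Answer: 2 4 5 5 7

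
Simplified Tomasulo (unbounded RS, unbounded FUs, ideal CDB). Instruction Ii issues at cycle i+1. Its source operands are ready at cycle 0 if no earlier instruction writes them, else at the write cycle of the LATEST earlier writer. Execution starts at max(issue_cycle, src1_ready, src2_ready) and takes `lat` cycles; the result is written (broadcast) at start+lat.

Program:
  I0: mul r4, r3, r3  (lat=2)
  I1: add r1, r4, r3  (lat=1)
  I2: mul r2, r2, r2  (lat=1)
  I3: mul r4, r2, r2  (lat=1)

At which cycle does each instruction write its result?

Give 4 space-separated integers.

I0 mul r4: issue@1 deps=(None,None) exec_start@1 write@3
I1 add r1: issue@2 deps=(0,None) exec_start@3 write@4
I2 mul r2: issue@3 deps=(None,None) exec_start@3 write@4
I3 mul r4: issue@4 deps=(2,2) exec_start@4 write@5

Answer: 3 4 4 5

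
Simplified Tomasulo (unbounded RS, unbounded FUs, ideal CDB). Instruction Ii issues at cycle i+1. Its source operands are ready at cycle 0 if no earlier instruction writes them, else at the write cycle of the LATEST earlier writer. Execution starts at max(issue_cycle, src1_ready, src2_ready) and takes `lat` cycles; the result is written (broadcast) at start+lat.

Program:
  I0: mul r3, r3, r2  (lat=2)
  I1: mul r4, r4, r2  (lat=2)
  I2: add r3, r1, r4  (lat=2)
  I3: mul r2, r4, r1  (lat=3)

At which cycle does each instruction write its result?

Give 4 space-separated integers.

Answer: 3 4 6 7

Derivation:
I0 mul r3: issue@1 deps=(None,None) exec_start@1 write@3
I1 mul r4: issue@2 deps=(None,None) exec_start@2 write@4
I2 add r3: issue@3 deps=(None,1) exec_start@4 write@6
I3 mul r2: issue@4 deps=(1,None) exec_start@4 write@7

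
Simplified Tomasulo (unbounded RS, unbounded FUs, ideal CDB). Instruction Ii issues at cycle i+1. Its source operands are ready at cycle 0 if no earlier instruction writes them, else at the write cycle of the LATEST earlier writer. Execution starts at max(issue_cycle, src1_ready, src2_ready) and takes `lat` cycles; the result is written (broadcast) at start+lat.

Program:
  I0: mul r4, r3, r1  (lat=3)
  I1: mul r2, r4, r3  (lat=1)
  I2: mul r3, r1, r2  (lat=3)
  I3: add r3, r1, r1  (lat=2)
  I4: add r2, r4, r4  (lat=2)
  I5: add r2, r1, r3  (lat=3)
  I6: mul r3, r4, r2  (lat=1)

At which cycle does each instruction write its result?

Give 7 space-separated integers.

Answer: 4 5 8 6 7 9 10

Derivation:
I0 mul r4: issue@1 deps=(None,None) exec_start@1 write@4
I1 mul r2: issue@2 deps=(0,None) exec_start@4 write@5
I2 mul r3: issue@3 deps=(None,1) exec_start@5 write@8
I3 add r3: issue@4 deps=(None,None) exec_start@4 write@6
I4 add r2: issue@5 deps=(0,0) exec_start@5 write@7
I5 add r2: issue@6 deps=(None,3) exec_start@6 write@9
I6 mul r3: issue@7 deps=(0,5) exec_start@9 write@10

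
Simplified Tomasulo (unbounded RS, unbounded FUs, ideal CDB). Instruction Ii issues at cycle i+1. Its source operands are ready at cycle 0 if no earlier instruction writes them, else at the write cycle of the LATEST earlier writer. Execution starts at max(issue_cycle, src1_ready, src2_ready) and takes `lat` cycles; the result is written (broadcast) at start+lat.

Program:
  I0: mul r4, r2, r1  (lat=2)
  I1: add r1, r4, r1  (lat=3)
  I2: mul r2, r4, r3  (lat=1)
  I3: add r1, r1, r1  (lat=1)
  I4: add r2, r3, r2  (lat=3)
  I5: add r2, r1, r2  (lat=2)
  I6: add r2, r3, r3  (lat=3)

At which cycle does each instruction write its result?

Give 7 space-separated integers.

I0 mul r4: issue@1 deps=(None,None) exec_start@1 write@3
I1 add r1: issue@2 deps=(0,None) exec_start@3 write@6
I2 mul r2: issue@3 deps=(0,None) exec_start@3 write@4
I3 add r1: issue@4 deps=(1,1) exec_start@6 write@7
I4 add r2: issue@5 deps=(None,2) exec_start@5 write@8
I5 add r2: issue@6 deps=(3,4) exec_start@8 write@10
I6 add r2: issue@7 deps=(None,None) exec_start@7 write@10

Answer: 3 6 4 7 8 10 10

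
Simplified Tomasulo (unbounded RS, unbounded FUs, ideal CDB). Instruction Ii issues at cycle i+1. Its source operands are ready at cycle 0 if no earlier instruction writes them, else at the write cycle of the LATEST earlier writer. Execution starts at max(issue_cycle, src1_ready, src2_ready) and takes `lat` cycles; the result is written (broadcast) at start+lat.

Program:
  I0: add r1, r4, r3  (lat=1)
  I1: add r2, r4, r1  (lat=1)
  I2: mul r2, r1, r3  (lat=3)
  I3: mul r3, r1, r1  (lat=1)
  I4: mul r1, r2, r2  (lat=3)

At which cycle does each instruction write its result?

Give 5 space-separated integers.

I0 add r1: issue@1 deps=(None,None) exec_start@1 write@2
I1 add r2: issue@2 deps=(None,0) exec_start@2 write@3
I2 mul r2: issue@3 deps=(0,None) exec_start@3 write@6
I3 mul r3: issue@4 deps=(0,0) exec_start@4 write@5
I4 mul r1: issue@5 deps=(2,2) exec_start@6 write@9

Answer: 2 3 6 5 9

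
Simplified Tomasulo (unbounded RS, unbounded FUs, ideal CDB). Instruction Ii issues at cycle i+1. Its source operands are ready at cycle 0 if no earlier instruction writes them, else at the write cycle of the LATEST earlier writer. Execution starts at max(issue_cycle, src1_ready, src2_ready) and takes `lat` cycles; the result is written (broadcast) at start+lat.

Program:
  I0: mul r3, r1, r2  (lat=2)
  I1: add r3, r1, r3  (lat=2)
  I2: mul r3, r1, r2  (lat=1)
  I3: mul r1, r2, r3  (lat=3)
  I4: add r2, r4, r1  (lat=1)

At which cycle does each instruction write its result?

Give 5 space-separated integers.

I0 mul r3: issue@1 deps=(None,None) exec_start@1 write@3
I1 add r3: issue@2 deps=(None,0) exec_start@3 write@5
I2 mul r3: issue@3 deps=(None,None) exec_start@3 write@4
I3 mul r1: issue@4 deps=(None,2) exec_start@4 write@7
I4 add r2: issue@5 deps=(None,3) exec_start@7 write@8

Answer: 3 5 4 7 8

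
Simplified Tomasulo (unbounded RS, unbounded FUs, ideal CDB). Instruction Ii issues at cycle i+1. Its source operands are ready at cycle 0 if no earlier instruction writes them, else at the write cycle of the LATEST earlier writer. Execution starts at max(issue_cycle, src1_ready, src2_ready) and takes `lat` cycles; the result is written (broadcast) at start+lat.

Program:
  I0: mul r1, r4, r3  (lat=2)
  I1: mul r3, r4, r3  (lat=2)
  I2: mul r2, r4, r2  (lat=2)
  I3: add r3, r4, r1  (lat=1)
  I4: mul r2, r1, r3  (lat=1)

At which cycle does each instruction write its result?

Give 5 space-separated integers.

Answer: 3 4 5 5 6

Derivation:
I0 mul r1: issue@1 deps=(None,None) exec_start@1 write@3
I1 mul r3: issue@2 deps=(None,None) exec_start@2 write@4
I2 mul r2: issue@3 deps=(None,None) exec_start@3 write@5
I3 add r3: issue@4 deps=(None,0) exec_start@4 write@5
I4 mul r2: issue@5 deps=(0,3) exec_start@5 write@6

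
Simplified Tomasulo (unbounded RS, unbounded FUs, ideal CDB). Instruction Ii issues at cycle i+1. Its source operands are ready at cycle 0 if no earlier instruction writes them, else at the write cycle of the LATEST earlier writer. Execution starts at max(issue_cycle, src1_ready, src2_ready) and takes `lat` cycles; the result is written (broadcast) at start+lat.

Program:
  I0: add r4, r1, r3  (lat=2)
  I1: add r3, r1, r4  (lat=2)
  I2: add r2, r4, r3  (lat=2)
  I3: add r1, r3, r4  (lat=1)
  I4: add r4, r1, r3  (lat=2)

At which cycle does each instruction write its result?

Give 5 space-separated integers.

I0 add r4: issue@1 deps=(None,None) exec_start@1 write@3
I1 add r3: issue@2 deps=(None,0) exec_start@3 write@5
I2 add r2: issue@3 deps=(0,1) exec_start@5 write@7
I3 add r1: issue@4 deps=(1,0) exec_start@5 write@6
I4 add r4: issue@5 deps=(3,1) exec_start@6 write@8

Answer: 3 5 7 6 8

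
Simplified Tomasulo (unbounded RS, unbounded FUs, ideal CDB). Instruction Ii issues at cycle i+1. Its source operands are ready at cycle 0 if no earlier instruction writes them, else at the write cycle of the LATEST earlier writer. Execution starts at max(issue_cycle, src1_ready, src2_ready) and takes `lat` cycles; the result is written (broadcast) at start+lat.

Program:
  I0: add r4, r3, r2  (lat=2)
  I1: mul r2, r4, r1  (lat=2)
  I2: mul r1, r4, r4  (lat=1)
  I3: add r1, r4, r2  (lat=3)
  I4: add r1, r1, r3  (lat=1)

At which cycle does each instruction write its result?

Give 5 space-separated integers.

Answer: 3 5 4 8 9

Derivation:
I0 add r4: issue@1 deps=(None,None) exec_start@1 write@3
I1 mul r2: issue@2 deps=(0,None) exec_start@3 write@5
I2 mul r1: issue@3 deps=(0,0) exec_start@3 write@4
I3 add r1: issue@4 deps=(0,1) exec_start@5 write@8
I4 add r1: issue@5 deps=(3,None) exec_start@8 write@9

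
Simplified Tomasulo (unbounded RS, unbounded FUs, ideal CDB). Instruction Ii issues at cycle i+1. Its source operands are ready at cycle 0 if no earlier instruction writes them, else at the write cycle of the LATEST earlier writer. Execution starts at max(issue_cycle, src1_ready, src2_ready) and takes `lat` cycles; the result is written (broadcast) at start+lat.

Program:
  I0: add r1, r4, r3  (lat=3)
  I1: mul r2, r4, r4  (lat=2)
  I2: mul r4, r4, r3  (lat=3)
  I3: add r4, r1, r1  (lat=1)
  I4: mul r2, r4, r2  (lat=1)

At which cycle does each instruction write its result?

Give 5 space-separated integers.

Answer: 4 4 6 5 6

Derivation:
I0 add r1: issue@1 deps=(None,None) exec_start@1 write@4
I1 mul r2: issue@2 deps=(None,None) exec_start@2 write@4
I2 mul r4: issue@3 deps=(None,None) exec_start@3 write@6
I3 add r4: issue@4 deps=(0,0) exec_start@4 write@5
I4 mul r2: issue@5 deps=(3,1) exec_start@5 write@6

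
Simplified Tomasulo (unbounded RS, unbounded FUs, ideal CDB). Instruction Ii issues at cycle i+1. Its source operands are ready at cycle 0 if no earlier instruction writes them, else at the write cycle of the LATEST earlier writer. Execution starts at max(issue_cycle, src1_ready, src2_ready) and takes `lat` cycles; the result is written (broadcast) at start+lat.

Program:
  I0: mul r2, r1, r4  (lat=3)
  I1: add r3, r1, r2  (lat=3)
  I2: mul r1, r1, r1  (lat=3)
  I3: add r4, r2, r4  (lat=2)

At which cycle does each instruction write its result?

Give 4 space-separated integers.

Answer: 4 7 6 6

Derivation:
I0 mul r2: issue@1 deps=(None,None) exec_start@1 write@4
I1 add r3: issue@2 deps=(None,0) exec_start@4 write@7
I2 mul r1: issue@3 deps=(None,None) exec_start@3 write@6
I3 add r4: issue@4 deps=(0,None) exec_start@4 write@6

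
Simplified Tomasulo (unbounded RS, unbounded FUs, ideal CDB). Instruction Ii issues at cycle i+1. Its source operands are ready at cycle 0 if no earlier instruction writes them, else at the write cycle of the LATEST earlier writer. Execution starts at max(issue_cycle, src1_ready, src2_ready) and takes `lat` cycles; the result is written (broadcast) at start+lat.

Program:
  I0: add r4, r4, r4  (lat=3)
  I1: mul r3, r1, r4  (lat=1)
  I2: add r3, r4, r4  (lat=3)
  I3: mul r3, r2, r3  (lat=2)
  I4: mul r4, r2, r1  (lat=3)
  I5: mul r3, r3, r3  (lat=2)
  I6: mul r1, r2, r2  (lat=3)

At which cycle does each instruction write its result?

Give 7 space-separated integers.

Answer: 4 5 7 9 8 11 10

Derivation:
I0 add r4: issue@1 deps=(None,None) exec_start@1 write@4
I1 mul r3: issue@2 deps=(None,0) exec_start@4 write@5
I2 add r3: issue@3 deps=(0,0) exec_start@4 write@7
I3 mul r3: issue@4 deps=(None,2) exec_start@7 write@9
I4 mul r4: issue@5 deps=(None,None) exec_start@5 write@8
I5 mul r3: issue@6 deps=(3,3) exec_start@9 write@11
I6 mul r1: issue@7 deps=(None,None) exec_start@7 write@10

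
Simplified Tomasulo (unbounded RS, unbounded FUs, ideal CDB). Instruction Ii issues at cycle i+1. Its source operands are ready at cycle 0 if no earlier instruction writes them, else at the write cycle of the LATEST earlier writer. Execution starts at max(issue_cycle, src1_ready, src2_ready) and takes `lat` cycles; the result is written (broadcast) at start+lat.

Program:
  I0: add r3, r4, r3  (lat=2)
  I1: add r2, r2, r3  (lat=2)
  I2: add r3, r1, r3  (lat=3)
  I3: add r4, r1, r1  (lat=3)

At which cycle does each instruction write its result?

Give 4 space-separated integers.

I0 add r3: issue@1 deps=(None,None) exec_start@1 write@3
I1 add r2: issue@2 deps=(None,0) exec_start@3 write@5
I2 add r3: issue@3 deps=(None,0) exec_start@3 write@6
I3 add r4: issue@4 deps=(None,None) exec_start@4 write@7

Answer: 3 5 6 7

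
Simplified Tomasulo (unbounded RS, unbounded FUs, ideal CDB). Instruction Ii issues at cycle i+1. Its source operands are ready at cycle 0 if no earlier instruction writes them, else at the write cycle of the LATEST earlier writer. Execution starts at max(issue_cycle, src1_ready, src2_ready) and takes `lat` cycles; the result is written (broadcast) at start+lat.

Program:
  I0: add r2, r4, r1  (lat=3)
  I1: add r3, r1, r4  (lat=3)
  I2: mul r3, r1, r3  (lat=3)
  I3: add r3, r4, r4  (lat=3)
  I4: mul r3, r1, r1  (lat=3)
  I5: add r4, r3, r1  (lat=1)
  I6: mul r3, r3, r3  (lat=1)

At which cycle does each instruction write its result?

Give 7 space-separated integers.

Answer: 4 5 8 7 8 9 9

Derivation:
I0 add r2: issue@1 deps=(None,None) exec_start@1 write@4
I1 add r3: issue@2 deps=(None,None) exec_start@2 write@5
I2 mul r3: issue@3 deps=(None,1) exec_start@5 write@8
I3 add r3: issue@4 deps=(None,None) exec_start@4 write@7
I4 mul r3: issue@5 deps=(None,None) exec_start@5 write@8
I5 add r4: issue@6 deps=(4,None) exec_start@8 write@9
I6 mul r3: issue@7 deps=(4,4) exec_start@8 write@9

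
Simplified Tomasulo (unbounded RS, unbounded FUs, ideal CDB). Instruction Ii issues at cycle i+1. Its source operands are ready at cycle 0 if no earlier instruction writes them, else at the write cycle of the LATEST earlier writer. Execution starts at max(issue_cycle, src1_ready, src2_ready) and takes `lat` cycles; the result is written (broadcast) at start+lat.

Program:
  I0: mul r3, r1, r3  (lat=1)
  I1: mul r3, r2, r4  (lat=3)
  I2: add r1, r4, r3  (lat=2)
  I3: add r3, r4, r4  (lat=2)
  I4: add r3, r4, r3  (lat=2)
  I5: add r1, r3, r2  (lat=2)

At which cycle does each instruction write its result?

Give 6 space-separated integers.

I0 mul r3: issue@1 deps=(None,None) exec_start@1 write@2
I1 mul r3: issue@2 deps=(None,None) exec_start@2 write@5
I2 add r1: issue@3 deps=(None,1) exec_start@5 write@7
I3 add r3: issue@4 deps=(None,None) exec_start@4 write@6
I4 add r3: issue@5 deps=(None,3) exec_start@6 write@8
I5 add r1: issue@6 deps=(4,None) exec_start@8 write@10

Answer: 2 5 7 6 8 10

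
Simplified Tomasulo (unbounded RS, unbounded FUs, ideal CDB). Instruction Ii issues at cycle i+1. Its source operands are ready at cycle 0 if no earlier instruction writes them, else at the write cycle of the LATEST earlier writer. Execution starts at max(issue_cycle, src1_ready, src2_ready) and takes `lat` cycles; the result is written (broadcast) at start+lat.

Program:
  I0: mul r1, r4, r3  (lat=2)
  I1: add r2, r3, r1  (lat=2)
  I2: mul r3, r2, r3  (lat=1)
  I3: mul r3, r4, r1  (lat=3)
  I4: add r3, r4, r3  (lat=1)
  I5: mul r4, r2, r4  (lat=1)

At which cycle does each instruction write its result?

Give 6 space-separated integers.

Answer: 3 5 6 7 8 7

Derivation:
I0 mul r1: issue@1 deps=(None,None) exec_start@1 write@3
I1 add r2: issue@2 deps=(None,0) exec_start@3 write@5
I2 mul r3: issue@3 deps=(1,None) exec_start@5 write@6
I3 mul r3: issue@4 deps=(None,0) exec_start@4 write@7
I4 add r3: issue@5 deps=(None,3) exec_start@7 write@8
I5 mul r4: issue@6 deps=(1,None) exec_start@6 write@7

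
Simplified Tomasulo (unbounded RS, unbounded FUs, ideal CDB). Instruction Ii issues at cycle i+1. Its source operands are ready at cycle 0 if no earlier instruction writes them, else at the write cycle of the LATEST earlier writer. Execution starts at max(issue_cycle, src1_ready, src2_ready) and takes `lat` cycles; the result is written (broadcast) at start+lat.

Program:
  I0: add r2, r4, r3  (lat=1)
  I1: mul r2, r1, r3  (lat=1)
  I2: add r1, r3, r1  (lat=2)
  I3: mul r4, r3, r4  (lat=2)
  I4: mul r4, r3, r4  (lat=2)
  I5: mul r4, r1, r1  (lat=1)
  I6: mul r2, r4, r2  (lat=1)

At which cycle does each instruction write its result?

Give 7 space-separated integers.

Answer: 2 3 5 6 8 7 8

Derivation:
I0 add r2: issue@1 deps=(None,None) exec_start@1 write@2
I1 mul r2: issue@2 deps=(None,None) exec_start@2 write@3
I2 add r1: issue@3 deps=(None,None) exec_start@3 write@5
I3 mul r4: issue@4 deps=(None,None) exec_start@4 write@6
I4 mul r4: issue@5 deps=(None,3) exec_start@6 write@8
I5 mul r4: issue@6 deps=(2,2) exec_start@6 write@7
I6 mul r2: issue@7 deps=(5,1) exec_start@7 write@8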